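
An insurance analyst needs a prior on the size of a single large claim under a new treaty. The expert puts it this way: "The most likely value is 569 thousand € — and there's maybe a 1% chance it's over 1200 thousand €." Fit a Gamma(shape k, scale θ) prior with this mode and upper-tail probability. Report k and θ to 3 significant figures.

k ≈ 9.73, θ ≈ 65.2

Gamma(k,θ) with k>1 has mode (k−1)θ, so θ = 569/(k−1).
Need P(X < 1200) = 0.99 with θ tied to k this way. Start at k = 2, θ = 569: P(X<1200) ≈ 0.623.
Too low — raise k to concentrate. Iterating converges to k ≈ 9.73.
Then θ = 569/(9.73−1) ≈ 65.2.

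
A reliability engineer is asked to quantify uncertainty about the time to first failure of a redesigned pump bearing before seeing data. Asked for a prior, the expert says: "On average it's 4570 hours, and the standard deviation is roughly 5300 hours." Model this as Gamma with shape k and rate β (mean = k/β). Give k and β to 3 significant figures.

For Gamma(k, rate β): mean = k/β, variance = k/β², so CV = 1/√k.
CV = SD/mean = 5300/4570 = 1.16, hence k = 1/CV² = 0.743.
Then β = k/mean = 0.743/4570 = 0.000163.

k ≈ 0.743, β ≈ 0.000163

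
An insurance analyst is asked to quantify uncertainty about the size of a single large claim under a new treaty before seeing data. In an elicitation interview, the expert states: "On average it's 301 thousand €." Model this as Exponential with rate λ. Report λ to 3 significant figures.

λ ≈ 0.00332

Exponential mean = 1/λ, so λ = 1/301.0 = 0.00332.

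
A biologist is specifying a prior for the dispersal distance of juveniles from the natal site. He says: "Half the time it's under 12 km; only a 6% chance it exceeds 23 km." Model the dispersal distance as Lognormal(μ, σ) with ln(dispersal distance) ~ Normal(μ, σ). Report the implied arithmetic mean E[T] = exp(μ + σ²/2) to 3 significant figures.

If T ~ Lognormal(μ,σ) then ln T ~ Normal(μ,σ), so the p-quantile of ln T is μ + z_p·σ.
ln(12) = 2.485 and ln(23) = 3.135; z_{0.5} = 0, z_{0.94} = 1.555.
σ = (3.135 − 2.485)/(1.555 − (0)) = 0.418.
μ = 2.485 − (0)·0.418 = 2.485.
E[T] = exp(μ + σ²/2) = exp(2.485 + 0.0875) = 13.1 km.

E[T] ≈ 13.1 km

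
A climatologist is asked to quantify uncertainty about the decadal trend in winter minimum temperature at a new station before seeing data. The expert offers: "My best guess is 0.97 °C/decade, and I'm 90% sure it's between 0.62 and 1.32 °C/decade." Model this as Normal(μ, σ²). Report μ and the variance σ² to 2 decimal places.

μ = 0.97, σ² = 0.05

A symmetric 90% interval runs μ ± z·σ with z = 1.645.
Half-width = 0.35, so σ = 0.35/1.645 = 0.213 and σ² = 0.05.
μ is the stated best guess, 0.97.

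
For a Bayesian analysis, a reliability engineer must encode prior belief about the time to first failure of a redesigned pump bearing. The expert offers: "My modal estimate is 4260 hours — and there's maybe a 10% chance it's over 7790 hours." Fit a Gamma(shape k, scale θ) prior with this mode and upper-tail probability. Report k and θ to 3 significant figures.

Gamma(k,θ) with k>1 has mode (k−1)θ, so θ = 4260/(k−1).
Need P(X < 7790) = 0.9 with θ tied to k this way. Start at k = 2, θ = 4260: P(X<7790) ≈ 0.546.
Too low — raise k to concentrate. Iterating converges to k ≈ 6.23.
Then θ = 4260/(6.23−1) ≈ 814.

k ≈ 6.23, θ ≈ 814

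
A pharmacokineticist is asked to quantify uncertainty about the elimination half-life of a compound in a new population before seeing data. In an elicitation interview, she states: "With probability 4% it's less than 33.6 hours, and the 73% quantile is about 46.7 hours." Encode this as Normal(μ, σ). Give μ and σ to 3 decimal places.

μ = 43.303, σ = 5.543

For Normal(μ,σ), the p-quantile is μ + z_p·σ. Here z_{0.04} = -1.751, z_{0.73} = 0.6128.
So 33.6 = μ − 1.751σ and 46.7 = μ + 0.6128σ.
Subtracting: σ = (46.7 − 33.6)/(0.6128 − (-1.751)) = 5.543.
Then μ = 33.6 − (-1.751)·5.543 = 43.303.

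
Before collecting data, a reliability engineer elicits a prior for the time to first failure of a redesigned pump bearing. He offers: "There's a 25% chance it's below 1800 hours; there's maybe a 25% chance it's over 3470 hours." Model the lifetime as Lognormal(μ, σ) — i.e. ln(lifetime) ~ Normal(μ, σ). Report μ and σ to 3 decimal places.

μ ≈ 7.824, σ ≈ 0.487

If T ~ Lognormal(μ,σ) then ln T ~ Normal(μ,σ), so the p-quantile of ln T is μ + z_p·σ.
ln(1800) = 7.496 and ln(3470) = 8.152; z_{0.25} = -0.6745, z_{0.75} = 0.6745.
σ = (8.152 − 7.496)/(0.6745 − (-0.6745)) = 0.487.
μ = 7.496 − (-0.6745)·0.487 = 7.824.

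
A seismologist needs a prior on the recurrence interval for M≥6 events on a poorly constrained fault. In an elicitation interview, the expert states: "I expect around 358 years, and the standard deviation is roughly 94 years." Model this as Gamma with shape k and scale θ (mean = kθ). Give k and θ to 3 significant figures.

k ≈ 14.5, θ ≈ 24.7

For Gamma(k, scale θ): mean = kθ, variance = kθ², so CV = 1/√k.
CV = SD/mean = 94/358 = 0.2626, hence k = 1/CV² = 14.5.
Then θ = mean/k = 358/14.5 = 24.7.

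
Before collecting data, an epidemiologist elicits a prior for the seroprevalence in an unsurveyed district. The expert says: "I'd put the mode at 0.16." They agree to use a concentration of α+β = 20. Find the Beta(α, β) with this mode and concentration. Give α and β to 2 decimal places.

For α,β > 1 the Beta mode is (α−1)/(α+β−2). With α+β = 20, the mode is (α−1)/18.
Set (α−1)/18 = 0.16 → α = 1 + 0.16·18 = 3.88.
β = 20 − α = 16.12.

α = 3.88, β = 16.12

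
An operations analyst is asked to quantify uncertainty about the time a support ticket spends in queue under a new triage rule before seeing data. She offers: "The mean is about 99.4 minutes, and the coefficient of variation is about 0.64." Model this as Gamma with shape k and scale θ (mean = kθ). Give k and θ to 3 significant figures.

For Gamma(k, scale θ): mean = kθ, variance = kθ², so CV = 1/√k.
CV = 0.64, hence k = 1/CV² = 2.44.
Then θ = mean/k = 99.4/2.44 = 40.7.

k ≈ 2.44, θ ≈ 40.7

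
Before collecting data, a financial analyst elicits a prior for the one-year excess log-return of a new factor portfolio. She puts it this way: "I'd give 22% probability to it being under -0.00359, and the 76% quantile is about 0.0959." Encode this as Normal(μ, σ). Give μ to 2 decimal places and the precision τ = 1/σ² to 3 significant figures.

For Normal(μ,σ), the p-quantile is μ + z_p·σ. Here z_{0.22} = -0.7722, z_{0.76} = 0.7063.
So -0.00359 = μ − 0.7722σ and 0.0959 = μ + 0.7063σ.
Subtracting: σ = (0.0959 − -0.00359)/(0.7063 − (-0.7722)) = 0.07.
Then μ = -0.00359 − (-0.7722)·0.07 = 0.05.
Precision τ = 1/σ² = 1/0.06729² = 221.

μ = 0.05, τ = 221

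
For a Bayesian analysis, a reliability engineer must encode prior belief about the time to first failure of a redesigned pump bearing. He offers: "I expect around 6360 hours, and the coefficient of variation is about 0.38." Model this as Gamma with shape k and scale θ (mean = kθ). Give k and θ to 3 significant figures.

k ≈ 6.93, θ ≈ 918

For Gamma(k, scale θ): mean = kθ, variance = kθ², so CV = 1/√k.
CV = 0.38, hence k = 1/CV² = 6.93.
Then θ = mean/k = 6360/6.93 = 918.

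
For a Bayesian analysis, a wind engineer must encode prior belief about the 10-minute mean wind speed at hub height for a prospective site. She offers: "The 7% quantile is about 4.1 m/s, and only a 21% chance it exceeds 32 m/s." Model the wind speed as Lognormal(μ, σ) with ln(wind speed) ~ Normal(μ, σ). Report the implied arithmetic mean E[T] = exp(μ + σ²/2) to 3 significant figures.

If T ~ Lognormal(μ,σ) then ln T ~ Normal(μ,σ), so the p-quantile of ln T is μ + z_p·σ.
ln(4.1) = 1.411 and ln(32) = 3.466; z_{0.07} = -1.476, z_{0.79} = 0.8064.
σ = (3.466 − 1.411)/(0.8064 − (-1.476)) = 0.900.
μ = 1.411 − (-1.476)·0.900 = 2.740.
E[T] = exp(μ + σ²/2) = exp(2.740 + 0.4053) = 23.2 m/s.

E[T] ≈ 23.2 m/s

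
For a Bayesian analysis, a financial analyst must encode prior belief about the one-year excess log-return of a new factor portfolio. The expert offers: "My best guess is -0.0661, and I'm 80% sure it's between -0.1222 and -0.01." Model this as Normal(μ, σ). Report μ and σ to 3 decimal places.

μ = -0.066, σ = 0.044

A symmetric 80% interval runs μ ± z·σ with z = 1.282.
Half-width = 0.0561, so σ = 0.0561/1.282 = 0.044.
μ is the stated best guess, -0.066.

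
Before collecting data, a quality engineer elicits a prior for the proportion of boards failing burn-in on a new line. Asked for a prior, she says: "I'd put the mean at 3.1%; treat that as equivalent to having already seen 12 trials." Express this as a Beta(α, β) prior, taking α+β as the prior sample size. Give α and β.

α = 0.372, β = 11.628

Under the effective-sample-size interpretation, Beta(α, β) has prior mean α/(α+β) and prior sample size α+β.
So α+β = 12 and α/(α+β) = 0.031, giving α = 0.031·12 = 0.372 and β = 12 − 0.372 = 11.628.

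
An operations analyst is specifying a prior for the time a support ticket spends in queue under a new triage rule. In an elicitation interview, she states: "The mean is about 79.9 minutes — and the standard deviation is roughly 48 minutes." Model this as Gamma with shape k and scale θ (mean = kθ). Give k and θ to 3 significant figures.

k ≈ 2.77, θ ≈ 28.8

For Gamma(k, scale θ): mean = kθ, variance = kθ², so CV = 1/√k.
CV = SD/mean = 48/79.9 = 0.6008, hence k = 1/CV² = 2.77.
Then θ = mean/k = 79.9/2.77 = 28.8.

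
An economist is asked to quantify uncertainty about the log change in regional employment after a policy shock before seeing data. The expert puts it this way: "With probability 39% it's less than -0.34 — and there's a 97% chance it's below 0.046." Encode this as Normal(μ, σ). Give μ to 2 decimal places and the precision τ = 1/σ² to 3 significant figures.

μ = -0.29, τ = 31.3

For Normal(μ,σ), the p-quantile is μ + z_p·σ. Here z_{0.39} = -0.2793, z_{0.97} = 1.881.
So -0.34 = μ − 0.2793σ and 0.046 = μ + 1.881σ.
Subtracting: σ = (0.046 − -0.34)/(1.881 − (-0.2793)) = 0.18.
Then μ = -0.34 − (-0.2793)·0.18 = -0.29.
Precision τ = 1/σ² = 1/0.1787² = 31.3.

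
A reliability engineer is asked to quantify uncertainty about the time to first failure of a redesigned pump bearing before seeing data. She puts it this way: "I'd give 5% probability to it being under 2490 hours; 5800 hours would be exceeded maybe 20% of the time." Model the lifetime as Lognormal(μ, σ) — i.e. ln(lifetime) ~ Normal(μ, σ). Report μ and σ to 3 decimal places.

μ ≈ 8.379, σ ≈ 0.340

If T ~ Lognormal(μ,σ) then ln T ~ Normal(μ,σ), so the p-quantile of ln T is μ + z_p·σ.
ln(2490) = 7.82 and ln(5800) = 8.666; z_{0.05} = -1.645, z_{0.8} = 0.8416.
σ = (8.666 − 7.82)/(0.8416 − (-1.645)) = 0.340.
μ = 7.82 − (-1.645)·0.340 = 8.379.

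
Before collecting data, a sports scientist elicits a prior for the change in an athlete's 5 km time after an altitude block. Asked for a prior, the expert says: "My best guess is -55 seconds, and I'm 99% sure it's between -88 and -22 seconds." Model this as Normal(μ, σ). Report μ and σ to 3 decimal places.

A symmetric 99% interval runs μ ± z·σ with z = 2.576.
Half-width = 33, so σ = 33/2.576 = 12.811.
μ is the stated best guess, -55.000.

μ = -55.000, σ = 12.811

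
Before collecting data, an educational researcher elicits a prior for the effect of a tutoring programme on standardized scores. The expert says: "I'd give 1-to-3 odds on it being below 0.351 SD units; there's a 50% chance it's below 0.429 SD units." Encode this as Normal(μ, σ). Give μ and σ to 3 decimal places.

μ = 0.429, σ = 0.116

The p-quantile of Normal(μ,σ) is μ + z_p·σ, with z_{0.25} = -0.6745 and z_{0.5} = 0.
Eliminate σ: μ = (z₂·x₁ − z₁·x₂)/(z₂ − z₁) = (0·0.351 − (-0.6745)·0.429)/0.6745 = 0.429.
Then σ = (x₂ − x₁)/(z₂ − z₁) = (0.429 − 0.351)/0.6745 = 0.116.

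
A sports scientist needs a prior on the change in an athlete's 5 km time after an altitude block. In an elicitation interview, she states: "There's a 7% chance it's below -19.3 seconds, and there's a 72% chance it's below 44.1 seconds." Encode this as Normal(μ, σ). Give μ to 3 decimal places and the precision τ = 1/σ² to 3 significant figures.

μ = 26.150, τ = 0.00105

For Normal(μ,σ), the p-quantile is μ + z_p·σ. Here z_{0.07} = -1.476, z_{0.72} = 0.5828.
So -19.3 = μ − 1.476σ and 44.1 = μ + 0.5828σ.
Subtracting: σ = (44.1 − -19.3)/(0.5828 − (-1.476)) = 30.797.
Then μ = -19.3 − (-1.476)·30.797 = 26.150.
Precision τ = 1/σ² = 1/30.8² = 0.00105.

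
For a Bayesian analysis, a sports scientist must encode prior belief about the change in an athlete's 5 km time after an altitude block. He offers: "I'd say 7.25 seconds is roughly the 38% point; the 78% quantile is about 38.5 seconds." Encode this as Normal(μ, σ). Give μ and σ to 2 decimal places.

The p-quantile of Normal(μ,σ) is μ + z_p·σ, with z_{0.38} = -0.3055 and z_{0.78} = 0.7722.
Eliminate σ: μ = (z₂·x₁ − z₁·x₂)/(z₂ − z₁) = (0.7722·7.25 − (-0.3055)·38.5)/1.078 = 16.11.
Then σ = (x₂ − x₁)/(z₂ − z₁) = (38.5 − 7.25)/1.078 = 29.00.

μ = 16.11, σ = 29.00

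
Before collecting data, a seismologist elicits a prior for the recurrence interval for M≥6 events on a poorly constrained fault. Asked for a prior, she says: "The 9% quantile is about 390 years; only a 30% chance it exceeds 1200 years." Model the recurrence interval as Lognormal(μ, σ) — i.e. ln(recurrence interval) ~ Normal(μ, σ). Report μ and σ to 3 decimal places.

If T ~ Lognormal(μ,σ) then ln T ~ Normal(μ,σ), so the p-quantile of ln T is μ + z_p·σ.
ln(390) = 5.966 and ln(1200) = 7.09; z_{0.09} = -1.341, z_{0.7} = 0.5244.
σ = (7.09 − 5.966)/(0.5244 − (-1.341)) = 0.603.
μ = 5.966 − (-1.341)·0.603 = 6.774.

μ ≈ 6.774, σ ≈ 0.603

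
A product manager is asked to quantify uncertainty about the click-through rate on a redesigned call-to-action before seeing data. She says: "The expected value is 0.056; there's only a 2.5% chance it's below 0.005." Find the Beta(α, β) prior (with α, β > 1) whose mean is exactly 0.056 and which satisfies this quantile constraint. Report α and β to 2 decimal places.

With mean 0.056 fixed, write α = 0.056s, β = 0.944s where s = α+β.
Need P(θ < 0.005) = 0.025 under Beta(0.056s, 0.944s). Normal approximation: (q−m)/√(m(1−m)/s) ≈ z_{0.025} = -1.96, so s ≈ 0.056·0.944·(-1.96)²/(0.005−0.056)² = 78.1.
At s = 78.1: P(θ<0.005) ≈ 0.000. Adjusting to match 0.025 gives s ≈ 29.21.
So α = 0.056·29.21 ≈ 1.64, β = 0.944·29.21 ≈ 27.57.

α ≈ 1.64, β ≈ 27.57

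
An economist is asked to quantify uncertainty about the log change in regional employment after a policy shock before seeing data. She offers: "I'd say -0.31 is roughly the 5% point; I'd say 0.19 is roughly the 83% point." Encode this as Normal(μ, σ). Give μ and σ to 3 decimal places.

μ = 0.006, σ = 0.192

For Normal(μ,σ), the p-quantile is μ + z_p·σ. Here z_{0.05} = -1.645, z_{0.83} = 0.9542.
So -0.31 = μ − 1.645σ and 0.19 = μ + 0.9542σ.
Subtracting: σ = (0.19 − -0.31)/(0.9542 − (-1.645)) = 0.192.
Then μ = -0.31 − (-1.645)·0.192 = 0.006.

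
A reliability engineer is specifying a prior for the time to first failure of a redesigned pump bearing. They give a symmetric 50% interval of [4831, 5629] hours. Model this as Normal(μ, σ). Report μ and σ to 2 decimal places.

μ = 5230.00, σ = 591.56

A symmetric 50% interval runs μ ± z·σ with z = 0.6745.
Half-width = 399, so σ = 399/0.6745 = 591.56.
μ is the interval midpoint, 5230.00.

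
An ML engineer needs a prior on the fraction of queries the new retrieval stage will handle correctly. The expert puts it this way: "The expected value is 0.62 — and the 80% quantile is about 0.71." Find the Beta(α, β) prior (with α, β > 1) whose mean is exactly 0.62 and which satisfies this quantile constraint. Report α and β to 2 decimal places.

With mean 0.62 fixed, write α = 0.62s, β = 0.38s where s = α+β.
Need P(θ < 0.71) = 0.8 under Beta(0.62s, 0.38s). Normal approximation: (q−m)/√(m(1−m)/s) ≈ z_{0.8} = 0.842, so s ≈ 0.62·0.38·(0.842)²/(0.71−0.62)² = 20.6.
At s = 20.6: P(θ<0.71) ≈ 0.797. Adjusting to match 0.8 gives s ≈ 21.13.
So α = 0.62·21.13 ≈ 13.10, β = 0.38·21.13 ≈ 8.03.

α ≈ 13.10, β ≈ 8.03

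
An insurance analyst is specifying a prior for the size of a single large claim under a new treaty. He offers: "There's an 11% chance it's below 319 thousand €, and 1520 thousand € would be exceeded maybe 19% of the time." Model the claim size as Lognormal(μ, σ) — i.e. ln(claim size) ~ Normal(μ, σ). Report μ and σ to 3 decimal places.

If T ~ Lognormal(μ,σ) then ln T ~ Normal(μ,σ), so the p-quantile of ln T is μ + z_p·σ.
ln(319) = 5.765 and ln(1520) = 7.326; z_{0.11} = -1.227, z_{0.81} = 0.8779.
σ = (7.326 − 5.765)/(0.8779 − (-1.227)) = 0.742.
μ = 5.765 − (-1.227)·0.742 = 6.675.

μ ≈ 6.675, σ ≈ 0.742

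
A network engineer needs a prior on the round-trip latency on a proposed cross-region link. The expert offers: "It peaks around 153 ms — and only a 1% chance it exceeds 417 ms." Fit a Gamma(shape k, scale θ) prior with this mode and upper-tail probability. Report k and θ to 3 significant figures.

Gamma(k,θ) with k>1 has mode (k−1)θ, so θ = 153/(k−1).
Need P(X < 417) = 0.99 with θ tied to k this way. Start at k = 2, θ = 153: P(X<417) ≈ 0.756.
Too low — raise k to concentrate. Iterating converges to k ≈ 5.58.
Then θ = 153/(5.58−1) ≈ 33.4.

k ≈ 5.58, θ ≈ 33.4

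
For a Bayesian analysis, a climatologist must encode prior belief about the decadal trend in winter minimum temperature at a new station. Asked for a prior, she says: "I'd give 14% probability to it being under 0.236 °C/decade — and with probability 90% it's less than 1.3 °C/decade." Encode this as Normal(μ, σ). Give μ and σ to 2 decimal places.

μ = 0.72, σ = 0.45

For Normal(μ,σ), the p-quantile is μ + z_p·σ. Here z_{0.14} = -1.08, z_{0.9} = 1.282.
So 0.236 = μ − 1.08σ and 1.3 = μ + 1.282σ.
Subtracting: σ = (1.3 − 0.236)/(1.282 − (-1.08)) = 0.45.
Then μ = 0.236 − (-1.08)·0.45 = 0.72.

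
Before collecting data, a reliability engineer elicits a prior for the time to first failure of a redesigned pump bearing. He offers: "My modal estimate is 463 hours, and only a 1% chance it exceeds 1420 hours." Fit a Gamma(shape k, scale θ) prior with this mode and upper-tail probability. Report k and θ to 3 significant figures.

Gamma(k,θ) with k>1 has mode (k−1)θ, so θ = 463/(k−1).
Need P(X < 1420) = 0.99 with θ tied to k this way. Start at k = 2, θ = 463: P(X<1420) ≈ 0.811.
Too low — raise k to concentrate. Iterating converges to k ≈ 4.57.
Then θ = 463/(4.57−1) ≈ 130.

k ≈ 4.57, θ ≈ 130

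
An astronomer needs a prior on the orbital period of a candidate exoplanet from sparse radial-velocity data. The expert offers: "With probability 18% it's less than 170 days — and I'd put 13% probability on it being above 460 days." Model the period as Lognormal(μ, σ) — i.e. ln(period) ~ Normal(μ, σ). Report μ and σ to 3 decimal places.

μ ≈ 5.582, σ ≈ 0.488

If T ~ Lognormal(μ,σ) then ln T ~ Normal(μ,σ), so the p-quantile of ln T is μ + z_p·σ.
ln(170) = 5.136 and ln(460) = 6.131; z_{0.18} = -0.9154, z_{0.87} = 1.126.
σ = (6.131 − 5.136)/(1.126 − (-0.9154)) = 0.488.
μ = 5.136 − (-0.9154)·0.488 = 5.582.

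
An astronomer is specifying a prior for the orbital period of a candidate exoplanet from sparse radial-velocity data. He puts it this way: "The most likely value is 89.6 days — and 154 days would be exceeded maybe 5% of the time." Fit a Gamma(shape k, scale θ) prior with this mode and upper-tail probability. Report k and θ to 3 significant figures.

k ≈ 10.5, θ ≈ 9.42

Gamma(k,θ) with k>1 has mode (k−1)θ, so θ = 89.6/(k−1).
Need P(X < 154) = 0.95 with θ tied to k this way. Start at k = 2, θ = 89.6: P(X<154) ≈ 0.513.
Too low — raise k to concentrate. Iterating converges to k ≈ 10.5.
Then θ = 89.6/(10.5−1) ≈ 9.42.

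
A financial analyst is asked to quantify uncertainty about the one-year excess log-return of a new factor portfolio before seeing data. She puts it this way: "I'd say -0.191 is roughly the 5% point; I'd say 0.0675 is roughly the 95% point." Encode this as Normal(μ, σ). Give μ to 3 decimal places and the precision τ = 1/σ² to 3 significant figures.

The p-quantile of Normal(μ,σ) is μ + z_p·σ, with z_{0.05} = -1.645 and z_{0.95} = 1.645.
Eliminate σ: μ = (z₂·x₁ − z₁·x₂)/(z₂ − z₁) = (1.645·-0.191 − (-1.645)·0.0675)/3.29 = -0.062.
Then σ = (x₂ − x₁)/(z₂ − z₁) = (0.0675 − -0.191)/3.29 = 0.079.
Precision τ = 1/σ² = 1/0.07858² = 162.

μ = -0.062, τ = 162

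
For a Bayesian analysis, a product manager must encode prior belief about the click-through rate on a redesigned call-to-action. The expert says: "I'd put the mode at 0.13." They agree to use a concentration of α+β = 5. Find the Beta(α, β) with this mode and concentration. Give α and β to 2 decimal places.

α = 1.39, β = 3.61

For α,β > 1 the Beta mode is (α−1)/(α+β−2). With α+β = 5, the mode is (α−1)/3.
Set (α−1)/3 = 0.13 → α = 1 + 0.13·3 = 1.39.
β = 5 − α = 3.61.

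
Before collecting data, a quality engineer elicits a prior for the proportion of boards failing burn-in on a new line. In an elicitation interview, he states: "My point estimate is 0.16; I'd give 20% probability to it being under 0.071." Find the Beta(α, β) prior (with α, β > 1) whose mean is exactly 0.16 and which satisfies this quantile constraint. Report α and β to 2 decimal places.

With mean 0.16 fixed, write α = 0.16s, β = 0.84s where s = α+β.
Need P(θ < 0.071) = 0.2 under Beta(0.16s, 0.84s). Normal approximation: (q−m)/√(m(1−m)/s) ≈ z_{0.2} = -0.842, so s ≈ 0.16·0.84·(-0.842)²/(0.071−0.16)² = 12.0.
At s = 12.0: P(θ<0.071) ≈ 0.201. Adjusting to match 0.2 gives s ≈ 12.11.
So α = 0.16·12.11 ≈ 1.94, β = 0.84·12.11 ≈ 10.17.

α ≈ 1.94, β ≈ 10.17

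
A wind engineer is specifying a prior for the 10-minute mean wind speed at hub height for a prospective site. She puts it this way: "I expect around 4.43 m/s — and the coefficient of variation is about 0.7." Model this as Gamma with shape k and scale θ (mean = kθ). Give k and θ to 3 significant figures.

k ≈ 2.04, θ ≈ 2.17

For Gamma(k, scale θ): mean = kθ, variance = kθ², so CV = 1/√k.
CV = 0.7, hence k = 1/CV² = 2.04.
Then θ = mean/k = 4.43/2.04 = 2.17.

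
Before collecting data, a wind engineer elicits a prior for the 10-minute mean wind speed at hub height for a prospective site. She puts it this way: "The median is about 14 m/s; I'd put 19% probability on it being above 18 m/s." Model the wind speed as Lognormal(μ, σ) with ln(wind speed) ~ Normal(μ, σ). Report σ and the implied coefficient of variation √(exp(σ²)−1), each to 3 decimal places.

σ ≈ 0.286, CV ≈ 0.292

If T ~ Lognormal(μ,σ) then ln T ~ Normal(μ,σ), so the p-quantile of ln T is μ + z_p·σ.
ln(14) = 2.639 and ln(18) = 2.89; z_{0.5} = 0, z_{0.81} = 0.8779.
σ = (2.89 − 2.639)/(0.8779 − (0)) = 0.286.
μ = 2.639 − (0)·0.286 = 2.639.
CV = √(exp(σ²)−1) = √(exp(0.0819)−1) = 0.292.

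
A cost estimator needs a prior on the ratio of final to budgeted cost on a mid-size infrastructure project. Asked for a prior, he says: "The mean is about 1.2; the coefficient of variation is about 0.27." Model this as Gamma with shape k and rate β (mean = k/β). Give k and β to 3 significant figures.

For Gamma(k, rate β): mean = k/β, variance = k/β², so CV = 1/√k.
CV = 0.27, hence k = 1/CV² = 13.7.
Then β = k/mean = 13.7/1.2 = 11.4.

k ≈ 13.7, β ≈ 11.4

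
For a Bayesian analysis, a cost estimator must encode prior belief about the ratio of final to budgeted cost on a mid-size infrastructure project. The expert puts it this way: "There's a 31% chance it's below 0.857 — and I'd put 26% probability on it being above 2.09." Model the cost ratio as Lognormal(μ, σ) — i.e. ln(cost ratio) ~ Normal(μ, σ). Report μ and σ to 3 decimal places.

μ ≈ 0.234, σ ≈ 0.783

If T ~ Lognormal(μ,σ) then ln T ~ Normal(μ,σ), so the p-quantile of ln T is μ + z_p·σ.
ln(0.857) = -0.1543 and ln(2.09) = 0.7372; z_{0.31} = -0.4959, z_{0.74} = 0.6433.
σ = (0.7372 − -0.1543)/(0.6433 − (-0.4959)) = 0.783.
μ = -0.1543 − (-0.4959)·0.783 = 0.234.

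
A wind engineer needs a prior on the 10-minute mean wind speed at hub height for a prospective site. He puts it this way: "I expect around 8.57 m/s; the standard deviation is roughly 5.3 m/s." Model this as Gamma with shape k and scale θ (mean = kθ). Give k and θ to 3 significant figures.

k ≈ 2.61, θ ≈ 3.28

For Gamma(k, scale θ): mean = kθ, variance = kθ², so CV = 1/√k.
CV = SD/mean = 5.3/8.57 = 0.6184, hence k = 1/CV² = 2.61.
Then θ = mean/k = 8.57/2.61 = 3.28.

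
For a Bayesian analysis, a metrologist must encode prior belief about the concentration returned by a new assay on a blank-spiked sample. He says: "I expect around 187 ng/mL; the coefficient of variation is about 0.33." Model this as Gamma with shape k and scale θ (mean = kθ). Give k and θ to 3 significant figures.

For Gamma(k, scale θ): mean = kθ, variance = kθ², so CV = 1/√k.
CV = 0.33, hence k = 1/CV² = 9.18.
Then θ = mean/k = 187/9.18 = 20.4.

k ≈ 9.18, θ ≈ 20.4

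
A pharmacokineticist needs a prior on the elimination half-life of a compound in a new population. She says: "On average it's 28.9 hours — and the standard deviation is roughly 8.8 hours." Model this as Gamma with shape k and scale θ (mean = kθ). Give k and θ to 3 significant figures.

k ≈ 10.8, θ ≈ 2.68

For Gamma(k, scale θ): mean = kθ, variance = kθ², so CV = 1/√k.
CV = SD/mean = 8.8/28.9 = 0.3045, hence k = 1/CV² = 10.8.
Then θ = mean/k = 28.9/10.8 = 2.68.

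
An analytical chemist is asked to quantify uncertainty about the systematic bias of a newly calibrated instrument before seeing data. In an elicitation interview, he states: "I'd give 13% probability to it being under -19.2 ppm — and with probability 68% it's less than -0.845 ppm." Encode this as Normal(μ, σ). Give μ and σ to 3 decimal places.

For Normal(μ,σ), the p-quantile is μ + z_p·σ. Here z_{0.13} = -1.126, z_{0.68} = 0.4677.
So -19.2 = μ − 1.126σ and -0.845 = μ + 0.4677σ.
Subtracting: σ = (-0.845 − -19.2)/(0.4677 − (-1.126)) = 11.514.
Then μ = -19.2 − (-1.126)·11.514 = -6.230.

μ = -6.230, σ = 11.514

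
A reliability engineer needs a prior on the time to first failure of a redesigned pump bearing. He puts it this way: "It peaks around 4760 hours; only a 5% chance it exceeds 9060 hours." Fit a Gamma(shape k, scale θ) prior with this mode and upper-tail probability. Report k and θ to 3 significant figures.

Gamma(k,θ) with k>1 has mode (k−1)θ, so θ = 4760/(k−1).
Need P(X < 9060) = 0.95 with θ tied to k this way. Start at k = 2, θ = 4760: P(X<9060) ≈ 0.567.
Too low — raise k to concentrate. Iterating converges to k ≈ 7.71.
Then θ = 4760/(7.71−1) ≈ 709.

k ≈ 7.71, θ ≈ 709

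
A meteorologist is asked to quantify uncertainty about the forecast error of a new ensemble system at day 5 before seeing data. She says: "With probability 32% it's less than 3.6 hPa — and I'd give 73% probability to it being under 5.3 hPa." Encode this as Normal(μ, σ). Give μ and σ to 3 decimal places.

μ = 4.336, σ = 1.573

For Normal(μ,σ), the p-quantile is μ + z_p·σ. Here z_{0.32} = -0.4677, z_{0.73} = 0.6128.
So 3.6 = μ − 0.4677σ and 5.3 = μ + 0.6128σ.
Subtracting: σ = (5.3 − 3.6)/(0.6128 − (-0.4677)) = 1.573.
Then μ = 3.6 − (-0.4677)·1.573 = 4.336.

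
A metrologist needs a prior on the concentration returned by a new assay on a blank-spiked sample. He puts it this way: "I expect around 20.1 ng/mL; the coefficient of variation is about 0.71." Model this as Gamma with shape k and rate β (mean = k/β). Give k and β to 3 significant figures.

For Gamma(k, rate β): mean = k/β, variance = k/β², so CV = 1/√k.
CV = 0.71, hence k = 1/CV² = 1.98.
Then β = k/mean = 1.98/20.1 = 0.0987.

k ≈ 1.98, β ≈ 0.0987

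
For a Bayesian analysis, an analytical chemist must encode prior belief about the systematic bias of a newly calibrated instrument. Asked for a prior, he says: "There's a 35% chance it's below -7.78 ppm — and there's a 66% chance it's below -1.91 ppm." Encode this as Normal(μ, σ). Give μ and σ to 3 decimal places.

For Normal(μ,σ), the p-quantile is μ + z_p·σ. Here z_{0.35} = -0.3853, z_{0.66} = 0.4125.
So -7.78 = μ − 0.3853σ and -1.91 = μ + 0.4125σ.
Subtracting: σ = (-1.91 − -7.78)/(0.4125 − (-0.3853)) = 7.358.
Then μ = -7.78 − (-0.3853)·7.358 = -4.945.

μ = -4.945, σ = 7.358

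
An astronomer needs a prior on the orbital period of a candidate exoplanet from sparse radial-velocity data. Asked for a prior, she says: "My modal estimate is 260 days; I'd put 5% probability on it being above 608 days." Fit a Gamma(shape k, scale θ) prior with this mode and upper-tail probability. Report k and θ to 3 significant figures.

Gamma(k,θ) with k>1 has mode (k−1)θ, so θ = 260/(k−1).
Need P(X < 608) = 0.95 with θ tied to k this way. Start at k = 2, θ = 260: P(X<608) ≈ 0.678.
Too low — raise k to concentrate. Iterating converges to k ≈ 4.79.
Then θ = 260/(4.79−1) ≈ 68.6.

k ≈ 4.79, θ ≈ 68.6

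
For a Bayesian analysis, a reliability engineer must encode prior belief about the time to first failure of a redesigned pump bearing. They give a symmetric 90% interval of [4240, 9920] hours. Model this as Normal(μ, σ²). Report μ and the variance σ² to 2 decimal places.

μ = 7080.00, σ² = 2981138.59

A symmetric 90% interval runs μ ± z·σ with z = 1.645.
Half-width = 2840, so σ = 2840/1.645 = 1726.597 and σ² = 2981138.59.
μ is the interval midpoint, 7080.00.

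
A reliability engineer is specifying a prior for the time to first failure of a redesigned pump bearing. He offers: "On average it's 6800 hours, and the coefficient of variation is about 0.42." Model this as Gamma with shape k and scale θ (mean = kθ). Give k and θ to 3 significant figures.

k ≈ 5.67, θ ≈ 1200

For Gamma(k, scale θ): mean = kθ, variance = kθ², so CV = 1/√k.
CV = 0.42, hence k = 1/CV² = 5.67.
Then θ = mean/k = 6800/5.67 = 1200.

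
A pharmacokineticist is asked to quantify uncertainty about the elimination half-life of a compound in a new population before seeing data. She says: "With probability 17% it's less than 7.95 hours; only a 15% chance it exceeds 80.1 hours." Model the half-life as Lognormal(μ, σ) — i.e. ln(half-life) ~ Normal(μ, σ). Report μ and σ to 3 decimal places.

μ ≈ 3.180, σ ≈ 1.161

If T ~ Lognormal(μ,σ) then ln T ~ Normal(μ,σ), so the p-quantile of ln T is μ + z_p·σ.
ln(7.95) = 2.073 and ln(80.1) = 4.383; z_{0.17} = -0.9542, z_{0.85} = 1.036.
σ = (4.383 − 2.073)/(1.036 − (-0.9542)) = 1.161.
μ = 2.073 − (-0.9542)·1.161 = 3.180.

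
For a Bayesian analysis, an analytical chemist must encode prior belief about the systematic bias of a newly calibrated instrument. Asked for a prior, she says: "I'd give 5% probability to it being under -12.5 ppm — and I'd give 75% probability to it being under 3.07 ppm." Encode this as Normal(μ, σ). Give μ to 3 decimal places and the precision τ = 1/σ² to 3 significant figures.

μ = -1.458, τ = 0.0222

The p-quantile of Normal(μ,σ) is μ + z_p·σ, with z_{0.05} = -1.645 and z_{0.75} = 0.6745.
Eliminate σ: μ = (z₂·x₁ − z₁·x₂)/(z₂ − z₁) = (0.6745·-12.5 − (-1.645)·3.07)/2.319 = -1.458.
Then σ = (x₂ − x₁)/(z₂ − z₁) = (3.07 − -12.5)/2.319 = 6.713.
Precision τ = 1/σ² = 1/6.713² = 0.0222.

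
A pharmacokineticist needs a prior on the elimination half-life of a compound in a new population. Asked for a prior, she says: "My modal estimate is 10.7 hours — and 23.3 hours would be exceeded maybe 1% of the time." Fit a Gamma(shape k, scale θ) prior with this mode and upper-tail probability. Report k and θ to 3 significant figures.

Gamma(k,θ) with k>1 has mode (k−1)θ, so θ = 10.7/(k−1).
Need P(X < 23.3) = 0.99 with θ tied to k this way. Start at k = 2, θ = 10.7: P(X<23.3) ≈ 0.640.
Too low — raise k to concentrate. Iterating converges to k ≈ 8.98.
Then θ = 10.7/(8.98−1) ≈ 1.34.

k ≈ 8.98, θ ≈ 1.34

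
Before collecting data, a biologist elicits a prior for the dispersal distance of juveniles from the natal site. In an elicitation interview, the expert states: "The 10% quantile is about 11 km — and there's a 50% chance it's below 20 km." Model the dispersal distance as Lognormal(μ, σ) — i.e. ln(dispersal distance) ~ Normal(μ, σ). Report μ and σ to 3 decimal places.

μ ≈ 2.996, σ ≈ 0.466

If T ~ Lognormal(μ,σ) then ln T ~ Normal(μ,σ), so the p-quantile of ln T is μ + z_p·σ.
ln(11) = 2.398 and ln(20) = 2.996; z_{0.1} = -1.282, z_{0.5} = 0.
σ = (2.996 − 2.398)/(0 − (-1.282)) = 0.466.
μ = 2.398 − (-1.282)·0.466 = 2.996.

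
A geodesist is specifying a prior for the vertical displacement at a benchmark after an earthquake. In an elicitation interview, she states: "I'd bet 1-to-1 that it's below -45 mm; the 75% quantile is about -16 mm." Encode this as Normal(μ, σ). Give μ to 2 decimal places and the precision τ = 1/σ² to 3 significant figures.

For Normal(μ,σ), the p-quantile is μ + z_p·σ. Here z_{0.5} = 0, z_{0.75} = 0.6745.
So -45 = μ + 0σ and -16 = μ + 0.6745σ.
Subtracting: σ = (-16 − -45)/(0.6745 − (0)) = 43.00.
Then μ = -45 − (0)·43.00 = -45.00.
Precision τ = 1/σ² = 1/43² = 0.000541.

μ = -45.00, τ = 0.000541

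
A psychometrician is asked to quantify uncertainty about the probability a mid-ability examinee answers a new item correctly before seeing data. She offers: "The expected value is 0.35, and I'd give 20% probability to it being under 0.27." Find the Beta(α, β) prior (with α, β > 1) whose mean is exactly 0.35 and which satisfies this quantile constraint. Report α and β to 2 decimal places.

With mean 0.35 fixed, write α = 0.35s, β = 0.65s where s = α+β.
Need P(θ < 0.27) = 0.2 under Beta(0.35s, 0.65s). Normal approximation: (q−m)/√(m(1−m)/s) ≈ z_{0.2} = -0.842, so s ≈ 0.35·0.65·(-0.842)²/(0.27−0.35)² = 25.2.
At s = 25.2: P(θ<0.27) ≈ 0.204. Adjusting to match 0.2 gives s ≈ 25.86.
So α = 0.35·25.86 ≈ 9.05, β = 0.65·25.86 ≈ 16.81.

α ≈ 9.05, β ≈ 16.81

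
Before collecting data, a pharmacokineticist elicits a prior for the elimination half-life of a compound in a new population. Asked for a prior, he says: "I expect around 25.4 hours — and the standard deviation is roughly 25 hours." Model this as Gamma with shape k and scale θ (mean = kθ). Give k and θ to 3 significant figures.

For Gamma(k, scale θ): mean = kθ, variance = kθ², so CV = 1/√k.
CV = SD/mean = 25/25.4 = 0.9843, hence k = 1/CV² = 1.03.
Then θ = mean/k = 25.4/1.03 = 24.6.

k ≈ 1.03, θ ≈ 24.6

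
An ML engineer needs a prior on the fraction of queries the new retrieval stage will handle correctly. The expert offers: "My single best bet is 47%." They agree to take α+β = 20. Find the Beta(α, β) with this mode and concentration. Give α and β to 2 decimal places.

For α,β > 1 the Beta mode is (α−1)/(α+β−2). With α+β = 20, the mode is (α−1)/18.
Set (α−1)/18 = 0.47 → α = 1 + 0.47·18 = 9.46.
β = 20 − α = 10.54.

α = 9.46, β = 10.54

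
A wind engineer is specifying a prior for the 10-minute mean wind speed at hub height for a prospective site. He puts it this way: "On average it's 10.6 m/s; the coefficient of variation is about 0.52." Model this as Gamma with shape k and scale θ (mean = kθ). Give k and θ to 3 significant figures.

k ≈ 3.7, θ ≈ 2.87

For Gamma(k, scale θ): mean = kθ, variance = kθ², so CV = 1/√k.
CV = 0.52, hence k = 1/CV² = 3.7.
Then θ = mean/k = 10.6/3.7 = 2.87.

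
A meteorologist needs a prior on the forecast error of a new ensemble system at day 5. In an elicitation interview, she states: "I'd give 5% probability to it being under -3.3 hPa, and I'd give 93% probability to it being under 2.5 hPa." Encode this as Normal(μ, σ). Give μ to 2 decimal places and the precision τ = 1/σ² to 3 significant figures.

The p-quantile of Normal(μ,σ) is μ + z_p·σ, with z_{0.05} = -1.645 and z_{0.93} = 1.476.
Eliminate σ: μ = (z₂·x₁ − z₁·x₂)/(z₂ − z₁) = (1.476·-3.3 − (-1.645)·2.5)/3.121 = -0.24.
Then σ = (x₂ − x₁)/(z₂ − z₁) = (2.5 − -3.3)/3.121 = 1.86.
Precision τ = 1/σ² = 1/1.859² = 0.289.

μ = -0.24, τ = 0.289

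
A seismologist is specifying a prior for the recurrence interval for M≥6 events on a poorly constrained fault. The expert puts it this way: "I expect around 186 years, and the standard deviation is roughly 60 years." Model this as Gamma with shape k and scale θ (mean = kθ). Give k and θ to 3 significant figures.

For Gamma(k, scale θ): mean = kθ, variance = kθ², so CV = 1/√k.
CV = SD/mean = 60/186 = 0.3226, hence k = 1/CV² = 9.61.
Then θ = mean/k = 186/9.61 = 19.4.

k ≈ 9.61, θ ≈ 19.4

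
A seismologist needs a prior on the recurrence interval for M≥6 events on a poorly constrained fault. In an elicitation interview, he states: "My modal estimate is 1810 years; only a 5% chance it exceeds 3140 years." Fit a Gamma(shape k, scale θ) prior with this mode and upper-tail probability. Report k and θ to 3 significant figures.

k ≈ 10.2, θ ≈ 197

Gamma(k,θ) with k>1 has mode (k−1)θ, so θ = 1810/(k−1).
Need P(X < 3140) = 0.95 with θ tied to k this way. Start at k = 2, θ = 1810: P(X<3140) ≈ 0.517.
Too low — raise k to concentrate. Iterating converges to k ≈ 10.2.
Then θ = 1810/(10.2−1) ≈ 197.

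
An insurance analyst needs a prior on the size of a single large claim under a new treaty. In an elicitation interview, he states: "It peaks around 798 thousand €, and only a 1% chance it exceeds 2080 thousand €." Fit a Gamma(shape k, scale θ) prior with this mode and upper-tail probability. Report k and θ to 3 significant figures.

k ≈ 6.07, θ ≈ 157

Gamma(k,θ) with k>1 has mode (k−1)θ, so θ = 798/(k−1).
Need P(X < 2080) = 0.99 with θ tied to k this way. Start at k = 2, θ = 798: P(X<2080) ≈ 0.734.
Too low — raise k to concentrate. Iterating converges to k ≈ 6.07.
Then θ = 798/(6.07−1) ≈ 157.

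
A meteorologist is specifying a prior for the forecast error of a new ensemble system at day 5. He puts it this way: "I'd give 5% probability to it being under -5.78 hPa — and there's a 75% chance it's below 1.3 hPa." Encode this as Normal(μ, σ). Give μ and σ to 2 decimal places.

μ = -0.76, σ = 3.05

For Normal(μ,σ), the p-quantile is μ + z_p·σ. Here z_{0.05} = -1.645, z_{0.75} = 0.6745.
So -5.78 = μ − 1.645σ and 1.3 = μ + 0.6745σ.
Subtracting: σ = (1.3 − -5.78)/(0.6745 − (-1.645)) = 3.05.
Then μ = -5.78 − (-1.645)·3.05 = -0.76.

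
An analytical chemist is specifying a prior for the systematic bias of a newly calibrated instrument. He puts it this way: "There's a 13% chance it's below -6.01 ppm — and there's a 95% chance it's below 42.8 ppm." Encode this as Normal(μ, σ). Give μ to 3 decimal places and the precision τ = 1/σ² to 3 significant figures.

μ = 13.829, τ = 0.00322

For Normal(μ,σ), the p-quantile is μ + z_p·σ. Here z_{0.13} = -1.126, z_{0.95} = 1.645.
So -6.01 = μ − 1.126σ and 42.8 = μ + 1.645σ.
Subtracting: σ = (42.8 − -6.01)/(1.645 − (-1.126)) = 17.613.
Then μ = -6.01 − (-1.126)·17.613 = 13.829.
Precision τ = 1/σ² = 1/17.61² = 0.00322.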